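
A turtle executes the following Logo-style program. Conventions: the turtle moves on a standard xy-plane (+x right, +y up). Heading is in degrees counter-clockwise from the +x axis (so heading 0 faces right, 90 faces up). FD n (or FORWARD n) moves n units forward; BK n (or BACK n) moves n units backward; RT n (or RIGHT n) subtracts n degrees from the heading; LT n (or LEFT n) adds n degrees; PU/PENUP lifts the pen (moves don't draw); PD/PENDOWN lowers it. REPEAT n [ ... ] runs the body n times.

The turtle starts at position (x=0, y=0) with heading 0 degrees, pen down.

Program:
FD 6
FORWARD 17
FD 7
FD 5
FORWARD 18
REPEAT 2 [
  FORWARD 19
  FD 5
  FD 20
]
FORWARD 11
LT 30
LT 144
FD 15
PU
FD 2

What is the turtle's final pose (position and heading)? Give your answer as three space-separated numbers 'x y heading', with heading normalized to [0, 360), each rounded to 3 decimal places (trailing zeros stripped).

Executing turtle program step by step:
Start: pos=(0,0), heading=0, pen down
FD 6: (0,0) -> (6,0) [heading=0, draw]
FD 17: (6,0) -> (23,0) [heading=0, draw]
FD 7: (23,0) -> (30,0) [heading=0, draw]
FD 5: (30,0) -> (35,0) [heading=0, draw]
FD 18: (35,0) -> (53,0) [heading=0, draw]
REPEAT 2 [
  -- iteration 1/2 --
  FD 19: (53,0) -> (72,0) [heading=0, draw]
  FD 5: (72,0) -> (77,0) [heading=0, draw]
  FD 20: (77,0) -> (97,0) [heading=0, draw]
  -- iteration 2/2 --
  FD 19: (97,0) -> (116,0) [heading=0, draw]
  FD 5: (116,0) -> (121,0) [heading=0, draw]
  FD 20: (121,0) -> (141,0) [heading=0, draw]
]
FD 11: (141,0) -> (152,0) [heading=0, draw]
LT 30: heading 0 -> 30
LT 144: heading 30 -> 174
FD 15: (152,0) -> (137.082,1.568) [heading=174, draw]
PU: pen up
FD 2: (137.082,1.568) -> (135.093,1.777) [heading=174, move]
Final: pos=(135.093,1.777), heading=174, 13 segment(s) drawn

Answer: 135.093 1.777 174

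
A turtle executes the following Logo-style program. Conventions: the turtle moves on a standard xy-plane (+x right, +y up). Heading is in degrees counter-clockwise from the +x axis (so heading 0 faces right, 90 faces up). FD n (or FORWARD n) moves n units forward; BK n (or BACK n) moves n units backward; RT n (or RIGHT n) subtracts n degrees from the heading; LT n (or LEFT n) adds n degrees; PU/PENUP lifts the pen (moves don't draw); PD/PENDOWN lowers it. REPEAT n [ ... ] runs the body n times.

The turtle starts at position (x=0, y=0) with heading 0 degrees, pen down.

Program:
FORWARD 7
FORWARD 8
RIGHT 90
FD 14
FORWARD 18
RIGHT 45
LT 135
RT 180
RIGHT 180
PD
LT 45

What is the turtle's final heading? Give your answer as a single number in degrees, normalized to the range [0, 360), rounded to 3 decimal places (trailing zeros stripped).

Executing turtle program step by step:
Start: pos=(0,0), heading=0, pen down
FD 7: (0,0) -> (7,0) [heading=0, draw]
FD 8: (7,0) -> (15,0) [heading=0, draw]
RT 90: heading 0 -> 270
FD 14: (15,0) -> (15,-14) [heading=270, draw]
FD 18: (15,-14) -> (15,-32) [heading=270, draw]
RT 45: heading 270 -> 225
LT 135: heading 225 -> 0
RT 180: heading 0 -> 180
RT 180: heading 180 -> 0
PD: pen down
LT 45: heading 0 -> 45
Final: pos=(15,-32), heading=45, 4 segment(s) drawn

Answer: 45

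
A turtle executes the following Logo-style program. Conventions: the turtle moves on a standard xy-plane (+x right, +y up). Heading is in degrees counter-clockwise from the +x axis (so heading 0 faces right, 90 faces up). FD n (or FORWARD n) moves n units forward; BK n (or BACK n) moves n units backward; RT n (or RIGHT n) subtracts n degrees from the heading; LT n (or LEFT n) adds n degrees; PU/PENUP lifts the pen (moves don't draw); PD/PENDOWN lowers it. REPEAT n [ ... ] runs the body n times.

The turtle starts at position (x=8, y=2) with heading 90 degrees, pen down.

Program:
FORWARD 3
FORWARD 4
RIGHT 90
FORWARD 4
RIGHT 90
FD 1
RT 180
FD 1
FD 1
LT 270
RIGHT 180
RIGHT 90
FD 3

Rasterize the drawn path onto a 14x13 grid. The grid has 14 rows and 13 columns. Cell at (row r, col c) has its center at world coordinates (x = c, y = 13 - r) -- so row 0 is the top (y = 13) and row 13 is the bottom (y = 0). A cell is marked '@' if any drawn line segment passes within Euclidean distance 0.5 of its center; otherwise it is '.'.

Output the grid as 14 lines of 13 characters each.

Answer: ............@
............@
............@
............@
........@@@@@
........@...@
........@....
........@....
........@....
........@....
........@....
........@....
.............
.............

Derivation:
Segment 0: (8,2) -> (8,5)
Segment 1: (8,5) -> (8,9)
Segment 2: (8,9) -> (12,9)
Segment 3: (12,9) -> (12,8)
Segment 4: (12,8) -> (12,9)
Segment 5: (12,9) -> (12,10)
Segment 6: (12,10) -> (12,13)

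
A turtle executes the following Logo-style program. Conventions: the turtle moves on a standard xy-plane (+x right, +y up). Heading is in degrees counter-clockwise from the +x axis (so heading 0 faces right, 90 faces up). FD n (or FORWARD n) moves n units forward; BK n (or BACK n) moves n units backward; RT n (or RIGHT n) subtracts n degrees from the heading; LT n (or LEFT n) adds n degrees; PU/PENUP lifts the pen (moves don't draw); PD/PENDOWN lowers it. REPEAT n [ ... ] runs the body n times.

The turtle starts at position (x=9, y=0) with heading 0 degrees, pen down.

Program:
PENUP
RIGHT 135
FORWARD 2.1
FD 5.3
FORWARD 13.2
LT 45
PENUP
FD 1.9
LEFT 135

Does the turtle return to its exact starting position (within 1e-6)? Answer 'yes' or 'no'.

Executing turtle program step by step:
Start: pos=(9,0), heading=0, pen down
PU: pen up
RT 135: heading 0 -> 225
FD 2.1: (9,0) -> (7.515,-1.485) [heading=225, move]
FD 5.3: (7.515,-1.485) -> (3.767,-5.233) [heading=225, move]
FD 13.2: (3.767,-5.233) -> (-5.566,-14.566) [heading=225, move]
LT 45: heading 225 -> 270
PU: pen up
FD 1.9: (-5.566,-14.566) -> (-5.566,-16.466) [heading=270, move]
LT 135: heading 270 -> 45
Final: pos=(-5.566,-16.466), heading=45, 0 segment(s) drawn

Start position: (9, 0)
Final position: (-5.566, -16.466)
Distance = 21.985; >= 1e-6 -> NOT closed

Answer: no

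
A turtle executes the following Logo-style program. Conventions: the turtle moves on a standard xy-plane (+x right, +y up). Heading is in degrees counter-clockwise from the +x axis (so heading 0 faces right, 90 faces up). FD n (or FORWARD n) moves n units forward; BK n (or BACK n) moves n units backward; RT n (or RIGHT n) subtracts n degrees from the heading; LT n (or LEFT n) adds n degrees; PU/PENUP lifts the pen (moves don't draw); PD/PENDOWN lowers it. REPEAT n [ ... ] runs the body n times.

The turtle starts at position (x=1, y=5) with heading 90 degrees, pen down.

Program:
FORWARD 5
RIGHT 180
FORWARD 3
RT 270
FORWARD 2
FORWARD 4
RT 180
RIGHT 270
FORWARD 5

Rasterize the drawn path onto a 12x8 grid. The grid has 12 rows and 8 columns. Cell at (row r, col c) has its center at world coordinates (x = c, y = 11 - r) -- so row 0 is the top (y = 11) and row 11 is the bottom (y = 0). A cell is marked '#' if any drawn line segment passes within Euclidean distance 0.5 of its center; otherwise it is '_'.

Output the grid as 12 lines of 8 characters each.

Segment 0: (1,5) -> (1,10)
Segment 1: (1,10) -> (1,7)
Segment 2: (1,7) -> (3,7)
Segment 3: (3,7) -> (7,7)
Segment 4: (7,7) -> (7,2)

Answer: ________
_#______
_#______
_#______
_#######
_#_____#
_#_____#
_______#
_______#
_______#
________
________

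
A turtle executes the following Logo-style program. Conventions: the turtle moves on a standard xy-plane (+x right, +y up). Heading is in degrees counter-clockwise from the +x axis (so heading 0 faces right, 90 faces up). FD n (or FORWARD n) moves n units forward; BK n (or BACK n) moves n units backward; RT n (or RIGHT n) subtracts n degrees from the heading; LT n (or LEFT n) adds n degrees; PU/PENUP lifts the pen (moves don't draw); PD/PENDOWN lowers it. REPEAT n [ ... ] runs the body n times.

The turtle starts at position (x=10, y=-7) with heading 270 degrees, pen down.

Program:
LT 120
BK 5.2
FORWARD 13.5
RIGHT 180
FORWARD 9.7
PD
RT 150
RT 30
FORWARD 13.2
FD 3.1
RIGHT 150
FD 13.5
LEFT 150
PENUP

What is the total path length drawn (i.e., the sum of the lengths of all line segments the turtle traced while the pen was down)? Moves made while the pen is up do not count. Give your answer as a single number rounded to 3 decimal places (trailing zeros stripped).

Executing turtle program step by step:
Start: pos=(10,-7), heading=270, pen down
LT 120: heading 270 -> 30
BK 5.2: (10,-7) -> (5.497,-9.6) [heading=30, draw]
FD 13.5: (5.497,-9.6) -> (17.188,-2.85) [heading=30, draw]
RT 180: heading 30 -> 210
FD 9.7: (17.188,-2.85) -> (8.788,-7.7) [heading=210, draw]
PD: pen down
RT 150: heading 210 -> 60
RT 30: heading 60 -> 30
FD 13.2: (8.788,-7.7) -> (20.219,-1.1) [heading=30, draw]
FD 3.1: (20.219,-1.1) -> (22.904,0.45) [heading=30, draw]
RT 150: heading 30 -> 240
FD 13.5: (22.904,0.45) -> (16.154,-11.241) [heading=240, draw]
LT 150: heading 240 -> 30
PU: pen up
Final: pos=(16.154,-11.241), heading=30, 6 segment(s) drawn

Segment lengths:
  seg 1: (10,-7) -> (5.497,-9.6), length = 5.2
  seg 2: (5.497,-9.6) -> (17.188,-2.85), length = 13.5
  seg 3: (17.188,-2.85) -> (8.788,-7.7), length = 9.7
  seg 4: (8.788,-7.7) -> (20.219,-1.1), length = 13.2
  seg 5: (20.219,-1.1) -> (22.904,0.45), length = 3.1
  seg 6: (22.904,0.45) -> (16.154,-11.241), length = 13.5
Total = 58.2

Answer: 58.2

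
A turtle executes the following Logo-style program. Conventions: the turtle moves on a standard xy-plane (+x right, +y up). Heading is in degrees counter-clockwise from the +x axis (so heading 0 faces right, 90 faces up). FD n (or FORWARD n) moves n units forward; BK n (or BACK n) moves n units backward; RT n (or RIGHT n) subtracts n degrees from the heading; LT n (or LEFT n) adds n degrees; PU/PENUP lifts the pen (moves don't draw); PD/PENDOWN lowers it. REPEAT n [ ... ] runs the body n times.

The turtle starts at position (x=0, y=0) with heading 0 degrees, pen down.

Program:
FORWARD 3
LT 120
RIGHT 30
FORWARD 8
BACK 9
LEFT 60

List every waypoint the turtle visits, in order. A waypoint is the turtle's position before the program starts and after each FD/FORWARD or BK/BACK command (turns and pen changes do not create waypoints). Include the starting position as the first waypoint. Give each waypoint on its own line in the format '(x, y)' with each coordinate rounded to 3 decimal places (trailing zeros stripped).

Executing turtle program step by step:
Start: pos=(0,0), heading=0, pen down
FD 3: (0,0) -> (3,0) [heading=0, draw]
LT 120: heading 0 -> 120
RT 30: heading 120 -> 90
FD 8: (3,0) -> (3,8) [heading=90, draw]
BK 9: (3,8) -> (3,-1) [heading=90, draw]
LT 60: heading 90 -> 150
Final: pos=(3,-1), heading=150, 3 segment(s) drawn
Waypoints (4 total):
(0, 0)
(3, 0)
(3, 8)
(3, -1)

Answer: (0, 0)
(3, 0)
(3, 8)
(3, -1)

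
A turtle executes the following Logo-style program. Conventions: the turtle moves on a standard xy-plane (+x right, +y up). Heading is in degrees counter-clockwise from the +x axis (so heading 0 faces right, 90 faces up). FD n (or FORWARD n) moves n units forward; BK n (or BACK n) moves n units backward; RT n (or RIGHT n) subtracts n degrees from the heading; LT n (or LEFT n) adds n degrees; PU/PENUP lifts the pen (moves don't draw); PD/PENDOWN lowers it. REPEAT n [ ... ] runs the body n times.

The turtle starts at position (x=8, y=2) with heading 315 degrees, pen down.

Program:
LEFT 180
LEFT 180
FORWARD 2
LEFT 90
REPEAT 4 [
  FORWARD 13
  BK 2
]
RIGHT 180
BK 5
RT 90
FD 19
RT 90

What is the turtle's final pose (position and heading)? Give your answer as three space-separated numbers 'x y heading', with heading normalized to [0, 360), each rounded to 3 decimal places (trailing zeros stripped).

Executing turtle program step by step:
Start: pos=(8,2), heading=315, pen down
LT 180: heading 315 -> 135
LT 180: heading 135 -> 315
FD 2: (8,2) -> (9.414,0.586) [heading=315, draw]
LT 90: heading 315 -> 45
REPEAT 4 [
  -- iteration 1/4 --
  FD 13: (9.414,0.586) -> (18.607,9.778) [heading=45, draw]
  BK 2: (18.607,9.778) -> (17.192,8.364) [heading=45, draw]
  -- iteration 2/4 --
  FD 13: (17.192,8.364) -> (26.385,17.556) [heading=45, draw]
  BK 2: (26.385,17.556) -> (24.971,16.142) [heading=45, draw]
  -- iteration 3/4 --
  FD 13: (24.971,16.142) -> (34.163,25.335) [heading=45, draw]
  BK 2: (34.163,25.335) -> (32.749,23.92) [heading=45, draw]
  -- iteration 4/4 --
  FD 13: (32.749,23.92) -> (41.941,33.113) [heading=45, draw]
  BK 2: (41.941,33.113) -> (40.527,31.698) [heading=45, draw]
]
RT 180: heading 45 -> 225
BK 5: (40.527,31.698) -> (44.062,35.234) [heading=225, draw]
RT 90: heading 225 -> 135
FD 19: (44.062,35.234) -> (30.627,48.669) [heading=135, draw]
RT 90: heading 135 -> 45
Final: pos=(30.627,48.669), heading=45, 11 segment(s) drawn

Answer: 30.627 48.669 45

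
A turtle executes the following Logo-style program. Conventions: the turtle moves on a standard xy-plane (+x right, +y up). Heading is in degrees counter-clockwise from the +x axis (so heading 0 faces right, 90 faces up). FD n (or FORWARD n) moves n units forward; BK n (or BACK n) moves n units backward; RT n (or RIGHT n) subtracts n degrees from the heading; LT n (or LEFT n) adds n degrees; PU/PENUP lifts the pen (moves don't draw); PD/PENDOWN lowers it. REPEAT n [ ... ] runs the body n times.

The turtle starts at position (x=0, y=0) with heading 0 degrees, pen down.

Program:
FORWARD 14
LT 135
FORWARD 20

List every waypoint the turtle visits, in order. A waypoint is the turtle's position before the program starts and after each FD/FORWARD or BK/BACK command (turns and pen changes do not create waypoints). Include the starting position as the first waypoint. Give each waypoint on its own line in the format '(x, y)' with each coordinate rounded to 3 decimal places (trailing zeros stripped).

Answer: (0, 0)
(14, 0)
(-0.142, 14.142)

Derivation:
Executing turtle program step by step:
Start: pos=(0,0), heading=0, pen down
FD 14: (0,0) -> (14,0) [heading=0, draw]
LT 135: heading 0 -> 135
FD 20: (14,0) -> (-0.142,14.142) [heading=135, draw]
Final: pos=(-0.142,14.142), heading=135, 2 segment(s) drawn
Waypoints (3 total):
(0, 0)
(14, 0)
(-0.142, 14.142)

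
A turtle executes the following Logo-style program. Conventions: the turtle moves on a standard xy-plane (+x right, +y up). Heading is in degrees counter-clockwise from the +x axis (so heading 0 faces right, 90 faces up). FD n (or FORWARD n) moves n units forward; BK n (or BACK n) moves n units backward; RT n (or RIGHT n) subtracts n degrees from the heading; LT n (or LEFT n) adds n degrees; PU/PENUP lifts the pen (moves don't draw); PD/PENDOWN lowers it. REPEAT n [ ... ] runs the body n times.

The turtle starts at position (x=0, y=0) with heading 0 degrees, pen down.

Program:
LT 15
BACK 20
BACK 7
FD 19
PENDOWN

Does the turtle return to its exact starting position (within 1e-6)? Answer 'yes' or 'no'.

Answer: no

Derivation:
Executing turtle program step by step:
Start: pos=(0,0), heading=0, pen down
LT 15: heading 0 -> 15
BK 20: (0,0) -> (-19.319,-5.176) [heading=15, draw]
BK 7: (-19.319,-5.176) -> (-26.08,-6.988) [heading=15, draw]
FD 19: (-26.08,-6.988) -> (-7.727,-2.071) [heading=15, draw]
PD: pen down
Final: pos=(-7.727,-2.071), heading=15, 3 segment(s) drawn

Start position: (0, 0)
Final position: (-7.727, -2.071)
Distance = 8; >= 1e-6 -> NOT closed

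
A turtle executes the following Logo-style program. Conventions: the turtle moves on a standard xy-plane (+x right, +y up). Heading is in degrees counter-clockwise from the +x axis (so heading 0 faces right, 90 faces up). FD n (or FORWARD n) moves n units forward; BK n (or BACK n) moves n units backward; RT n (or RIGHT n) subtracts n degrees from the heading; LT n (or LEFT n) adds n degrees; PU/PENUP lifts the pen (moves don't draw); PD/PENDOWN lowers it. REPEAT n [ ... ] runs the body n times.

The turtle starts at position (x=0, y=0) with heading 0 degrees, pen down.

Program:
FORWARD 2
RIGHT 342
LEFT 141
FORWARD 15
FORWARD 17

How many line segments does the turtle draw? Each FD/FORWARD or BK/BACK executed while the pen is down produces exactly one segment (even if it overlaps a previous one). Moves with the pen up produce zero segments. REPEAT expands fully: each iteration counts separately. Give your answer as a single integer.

Executing turtle program step by step:
Start: pos=(0,0), heading=0, pen down
FD 2: (0,0) -> (2,0) [heading=0, draw]
RT 342: heading 0 -> 18
LT 141: heading 18 -> 159
FD 15: (2,0) -> (-12.004,5.376) [heading=159, draw]
FD 17: (-12.004,5.376) -> (-27.875,11.468) [heading=159, draw]
Final: pos=(-27.875,11.468), heading=159, 3 segment(s) drawn
Segments drawn: 3

Answer: 3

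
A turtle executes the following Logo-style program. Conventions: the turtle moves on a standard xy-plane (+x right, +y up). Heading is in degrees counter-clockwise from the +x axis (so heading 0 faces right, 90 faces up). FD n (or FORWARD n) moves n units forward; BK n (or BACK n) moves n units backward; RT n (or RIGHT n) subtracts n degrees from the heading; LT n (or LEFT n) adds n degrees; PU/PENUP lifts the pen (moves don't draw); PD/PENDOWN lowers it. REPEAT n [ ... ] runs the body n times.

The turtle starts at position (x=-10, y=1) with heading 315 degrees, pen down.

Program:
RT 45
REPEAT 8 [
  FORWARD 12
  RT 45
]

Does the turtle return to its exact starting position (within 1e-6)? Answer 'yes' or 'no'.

Answer: yes

Derivation:
Executing turtle program step by step:
Start: pos=(-10,1), heading=315, pen down
RT 45: heading 315 -> 270
REPEAT 8 [
  -- iteration 1/8 --
  FD 12: (-10,1) -> (-10,-11) [heading=270, draw]
  RT 45: heading 270 -> 225
  -- iteration 2/8 --
  FD 12: (-10,-11) -> (-18.485,-19.485) [heading=225, draw]
  RT 45: heading 225 -> 180
  -- iteration 3/8 --
  FD 12: (-18.485,-19.485) -> (-30.485,-19.485) [heading=180, draw]
  RT 45: heading 180 -> 135
  -- iteration 4/8 --
  FD 12: (-30.485,-19.485) -> (-38.971,-11) [heading=135, draw]
  RT 45: heading 135 -> 90
  -- iteration 5/8 --
  FD 12: (-38.971,-11) -> (-38.971,1) [heading=90, draw]
  RT 45: heading 90 -> 45
  -- iteration 6/8 --
  FD 12: (-38.971,1) -> (-30.485,9.485) [heading=45, draw]
  RT 45: heading 45 -> 0
  -- iteration 7/8 --
  FD 12: (-30.485,9.485) -> (-18.485,9.485) [heading=0, draw]
  RT 45: heading 0 -> 315
  -- iteration 8/8 --
  FD 12: (-18.485,9.485) -> (-10,1) [heading=315, draw]
  RT 45: heading 315 -> 270
]
Final: pos=(-10,1), heading=270, 8 segment(s) drawn

Start position: (-10, 1)
Final position: (-10, 1)
Distance = 0; < 1e-6 -> CLOSED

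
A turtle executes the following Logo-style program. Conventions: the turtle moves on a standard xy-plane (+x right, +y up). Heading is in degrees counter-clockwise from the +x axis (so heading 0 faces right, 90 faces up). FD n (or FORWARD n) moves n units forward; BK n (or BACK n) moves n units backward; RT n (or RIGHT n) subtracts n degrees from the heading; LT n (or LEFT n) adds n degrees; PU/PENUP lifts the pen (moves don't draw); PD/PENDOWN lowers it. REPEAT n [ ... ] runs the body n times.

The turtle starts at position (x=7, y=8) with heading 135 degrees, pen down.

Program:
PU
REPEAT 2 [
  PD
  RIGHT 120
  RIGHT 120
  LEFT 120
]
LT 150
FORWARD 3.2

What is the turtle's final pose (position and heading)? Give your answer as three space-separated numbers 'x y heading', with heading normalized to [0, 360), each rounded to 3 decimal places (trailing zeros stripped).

Answer: 9.263 10.263 45

Derivation:
Executing turtle program step by step:
Start: pos=(7,8), heading=135, pen down
PU: pen up
REPEAT 2 [
  -- iteration 1/2 --
  PD: pen down
  RT 120: heading 135 -> 15
  RT 120: heading 15 -> 255
  LT 120: heading 255 -> 15
  -- iteration 2/2 --
  PD: pen down
  RT 120: heading 15 -> 255
  RT 120: heading 255 -> 135
  LT 120: heading 135 -> 255
]
LT 150: heading 255 -> 45
FD 3.2: (7,8) -> (9.263,10.263) [heading=45, draw]
Final: pos=(9.263,10.263), heading=45, 1 segment(s) drawn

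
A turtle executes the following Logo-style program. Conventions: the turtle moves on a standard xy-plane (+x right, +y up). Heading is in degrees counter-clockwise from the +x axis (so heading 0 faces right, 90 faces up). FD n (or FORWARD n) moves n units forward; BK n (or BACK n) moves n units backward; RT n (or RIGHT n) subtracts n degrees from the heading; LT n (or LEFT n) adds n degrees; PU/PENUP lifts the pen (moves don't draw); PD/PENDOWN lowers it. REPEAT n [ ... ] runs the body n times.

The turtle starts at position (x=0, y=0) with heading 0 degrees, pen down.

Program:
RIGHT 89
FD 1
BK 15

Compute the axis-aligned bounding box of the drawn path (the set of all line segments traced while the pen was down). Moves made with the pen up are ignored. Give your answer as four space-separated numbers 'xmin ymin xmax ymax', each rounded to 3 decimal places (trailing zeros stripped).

Answer: -0.244 -1 0.017 13.998

Derivation:
Executing turtle program step by step:
Start: pos=(0,0), heading=0, pen down
RT 89: heading 0 -> 271
FD 1: (0,0) -> (0.017,-1) [heading=271, draw]
BK 15: (0.017,-1) -> (-0.244,13.998) [heading=271, draw]
Final: pos=(-0.244,13.998), heading=271, 2 segment(s) drawn

Segment endpoints: x in {-0.244, 0, 0.017}, y in {-1, 0, 13.998}
xmin=-0.244, ymin=-1, xmax=0.017, ymax=13.998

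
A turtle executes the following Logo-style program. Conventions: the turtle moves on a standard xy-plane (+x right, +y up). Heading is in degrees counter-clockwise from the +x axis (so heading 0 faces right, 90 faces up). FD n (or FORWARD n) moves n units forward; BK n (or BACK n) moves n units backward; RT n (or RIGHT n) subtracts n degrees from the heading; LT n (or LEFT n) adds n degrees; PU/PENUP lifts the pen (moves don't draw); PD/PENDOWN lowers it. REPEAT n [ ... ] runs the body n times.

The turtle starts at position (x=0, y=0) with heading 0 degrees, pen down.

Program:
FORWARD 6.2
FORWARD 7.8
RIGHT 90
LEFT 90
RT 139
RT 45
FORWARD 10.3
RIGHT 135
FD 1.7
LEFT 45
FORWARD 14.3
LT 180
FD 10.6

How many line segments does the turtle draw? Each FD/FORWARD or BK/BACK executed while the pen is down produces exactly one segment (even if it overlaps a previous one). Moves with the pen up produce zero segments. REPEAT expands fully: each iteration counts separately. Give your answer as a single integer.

Answer: 6

Derivation:
Executing turtle program step by step:
Start: pos=(0,0), heading=0, pen down
FD 6.2: (0,0) -> (6.2,0) [heading=0, draw]
FD 7.8: (6.2,0) -> (14,0) [heading=0, draw]
RT 90: heading 0 -> 270
LT 90: heading 270 -> 0
RT 139: heading 0 -> 221
RT 45: heading 221 -> 176
FD 10.3: (14,0) -> (3.725,0.718) [heading=176, draw]
RT 135: heading 176 -> 41
FD 1.7: (3.725,0.718) -> (5.008,1.834) [heading=41, draw]
LT 45: heading 41 -> 86
FD 14.3: (5.008,1.834) -> (6.006,16.099) [heading=86, draw]
LT 180: heading 86 -> 266
FD 10.6: (6.006,16.099) -> (5.266,5.525) [heading=266, draw]
Final: pos=(5.266,5.525), heading=266, 6 segment(s) drawn
Segments drawn: 6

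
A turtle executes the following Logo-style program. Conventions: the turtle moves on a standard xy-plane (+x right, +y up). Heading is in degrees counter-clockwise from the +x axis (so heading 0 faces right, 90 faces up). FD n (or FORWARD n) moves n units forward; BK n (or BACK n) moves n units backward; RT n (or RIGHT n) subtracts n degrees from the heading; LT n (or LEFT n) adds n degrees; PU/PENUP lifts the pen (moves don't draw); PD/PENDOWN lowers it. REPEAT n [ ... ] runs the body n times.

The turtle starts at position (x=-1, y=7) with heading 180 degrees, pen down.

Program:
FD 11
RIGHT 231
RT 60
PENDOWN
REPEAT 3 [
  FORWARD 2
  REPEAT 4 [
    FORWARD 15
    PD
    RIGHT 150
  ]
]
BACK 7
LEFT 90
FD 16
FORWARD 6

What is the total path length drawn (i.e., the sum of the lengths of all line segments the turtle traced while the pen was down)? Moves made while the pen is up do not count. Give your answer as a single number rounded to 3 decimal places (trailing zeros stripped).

Answer: 226

Derivation:
Executing turtle program step by step:
Start: pos=(-1,7), heading=180, pen down
FD 11: (-1,7) -> (-12,7) [heading=180, draw]
RT 231: heading 180 -> 309
RT 60: heading 309 -> 249
PD: pen down
REPEAT 3 [
  -- iteration 1/3 --
  FD 2: (-12,7) -> (-12.717,5.133) [heading=249, draw]
  REPEAT 4 [
    -- iteration 1/4 --
    FD 15: (-12.717,5.133) -> (-18.092,-8.871) [heading=249, draw]
    PD: pen down
    RT 150: heading 249 -> 99
    -- iteration 2/4 --
    FD 15: (-18.092,-8.871) -> (-20.439,5.944) [heading=99, draw]
    PD: pen down
    RT 150: heading 99 -> 309
    -- iteration 3/4 --
    FD 15: (-20.439,5.944) -> (-10.999,-5.713) [heading=309, draw]
    PD: pen down
    RT 150: heading 309 -> 159
    -- iteration 4/4 --
    FD 15: (-10.999,-5.713) -> (-25.003,-0.337) [heading=159, draw]
    PD: pen down
    RT 150: heading 159 -> 9
  ]
  -- iteration 2/3 --
  FD 2: (-25.003,-0.337) -> (-23.027,-0.024) [heading=9, draw]
  REPEAT 4 [
    -- iteration 1/4 --
    FD 15: (-23.027,-0.024) -> (-8.212,2.322) [heading=9, draw]
    PD: pen down
    RT 150: heading 9 -> 219
    -- iteration 2/4 --
    FD 15: (-8.212,2.322) -> (-19.869,-7.118) [heading=219, draw]
    PD: pen down
    RT 150: heading 219 -> 69
    -- iteration 3/4 --
    FD 15: (-19.869,-7.118) -> (-14.494,6.886) [heading=69, draw]
    PD: pen down
    RT 150: heading 69 -> 279
    -- iteration 4/4 --
    FD 15: (-14.494,6.886) -> (-12.147,-7.929) [heading=279, draw]
    PD: pen down
    RT 150: heading 279 -> 129
  ]
  -- iteration 3/3 --
  FD 2: (-12.147,-7.929) -> (-13.406,-6.375) [heading=129, draw]
  REPEAT 4 [
    -- iteration 1/4 --
    FD 15: (-13.406,-6.375) -> (-22.846,5.282) [heading=129, draw]
    PD: pen down
    RT 150: heading 129 -> 339
    -- iteration 2/4 --
    FD 15: (-22.846,5.282) -> (-8.842,-0.093) [heading=339, draw]
    PD: pen down
    RT 150: heading 339 -> 189
    -- iteration 3/4 --
    FD 15: (-8.842,-0.093) -> (-23.657,-2.44) [heading=189, draw]
    PD: pen down
    RT 150: heading 189 -> 39
    -- iteration 4/4 --
    FD 15: (-23.657,-2.44) -> (-12,7) [heading=39, draw]
    PD: pen down
    RT 150: heading 39 -> 249
  ]
]
BK 7: (-12,7) -> (-9.491,13.535) [heading=249, draw]
LT 90: heading 249 -> 339
FD 16: (-9.491,13.535) -> (5.446,7.801) [heading=339, draw]
FD 6: (5.446,7.801) -> (11.047,5.651) [heading=339, draw]
Final: pos=(11.047,5.651), heading=339, 19 segment(s) drawn

Segment lengths:
  seg 1: (-1,7) -> (-12,7), length = 11
  seg 2: (-12,7) -> (-12.717,5.133), length = 2
  seg 3: (-12.717,5.133) -> (-18.092,-8.871), length = 15
  seg 4: (-18.092,-8.871) -> (-20.439,5.944), length = 15
  seg 5: (-20.439,5.944) -> (-10.999,-5.713), length = 15
  seg 6: (-10.999,-5.713) -> (-25.003,-0.337), length = 15
  seg 7: (-25.003,-0.337) -> (-23.027,-0.024), length = 2
  seg 8: (-23.027,-0.024) -> (-8.212,2.322), length = 15
  seg 9: (-8.212,2.322) -> (-19.869,-7.118), length = 15
  seg 10: (-19.869,-7.118) -> (-14.494,6.886), length = 15
  seg 11: (-14.494,6.886) -> (-12.147,-7.929), length = 15
  seg 12: (-12.147,-7.929) -> (-13.406,-6.375), length = 2
  seg 13: (-13.406,-6.375) -> (-22.846,5.282), length = 15
  seg 14: (-22.846,5.282) -> (-8.842,-0.093), length = 15
  seg 15: (-8.842,-0.093) -> (-23.657,-2.44), length = 15
  seg 16: (-23.657,-2.44) -> (-12,7), length = 15
  seg 17: (-12,7) -> (-9.491,13.535), length = 7
  seg 18: (-9.491,13.535) -> (5.446,7.801), length = 16
  seg 19: (5.446,7.801) -> (11.047,5.651), length = 6
Total = 226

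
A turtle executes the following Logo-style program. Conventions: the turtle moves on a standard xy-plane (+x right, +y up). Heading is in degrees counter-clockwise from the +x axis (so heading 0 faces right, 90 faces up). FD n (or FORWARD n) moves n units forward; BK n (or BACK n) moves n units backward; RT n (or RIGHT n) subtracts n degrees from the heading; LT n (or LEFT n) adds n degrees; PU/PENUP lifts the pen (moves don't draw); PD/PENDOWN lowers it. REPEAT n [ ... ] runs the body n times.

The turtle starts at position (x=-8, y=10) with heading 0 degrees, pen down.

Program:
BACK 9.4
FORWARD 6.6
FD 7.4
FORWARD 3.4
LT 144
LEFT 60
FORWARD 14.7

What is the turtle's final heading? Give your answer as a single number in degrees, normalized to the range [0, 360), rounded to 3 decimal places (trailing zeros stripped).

Answer: 204

Derivation:
Executing turtle program step by step:
Start: pos=(-8,10), heading=0, pen down
BK 9.4: (-8,10) -> (-17.4,10) [heading=0, draw]
FD 6.6: (-17.4,10) -> (-10.8,10) [heading=0, draw]
FD 7.4: (-10.8,10) -> (-3.4,10) [heading=0, draw]
FD 3.4: (-3.4,10) -> (0,10) [heading=0, draw]
LT 144: heading 0 -> 144
LT 60: heading 144 -> 204
FD 14.7: (0,10) -> (-13.429,4.021) [heading=204, draw]
Final: pos=(-13.429,4.021), heading=204, 5 segment(s) drawn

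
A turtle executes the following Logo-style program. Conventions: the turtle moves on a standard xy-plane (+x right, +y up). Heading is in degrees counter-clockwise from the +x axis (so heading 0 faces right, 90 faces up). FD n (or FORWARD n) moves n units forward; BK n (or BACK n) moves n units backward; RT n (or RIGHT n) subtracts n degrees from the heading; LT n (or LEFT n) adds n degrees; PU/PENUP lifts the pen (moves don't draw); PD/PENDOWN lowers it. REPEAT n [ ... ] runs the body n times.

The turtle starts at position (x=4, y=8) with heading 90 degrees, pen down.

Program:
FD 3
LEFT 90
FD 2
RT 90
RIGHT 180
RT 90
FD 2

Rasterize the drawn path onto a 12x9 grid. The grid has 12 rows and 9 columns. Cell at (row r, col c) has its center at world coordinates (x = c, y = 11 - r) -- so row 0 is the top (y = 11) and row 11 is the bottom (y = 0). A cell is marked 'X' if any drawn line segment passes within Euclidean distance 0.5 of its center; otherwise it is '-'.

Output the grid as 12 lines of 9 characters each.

Answer: XXXXX----
----X----
----X----
----X----
---------
---------
---------
---------
---------
---------
---------
---------

Derivation:
Segment 0: (4,8) -> (4,11)
Segment 1: (4,11) -> (2,11)
Segment 2: (2,11) -> (0,11)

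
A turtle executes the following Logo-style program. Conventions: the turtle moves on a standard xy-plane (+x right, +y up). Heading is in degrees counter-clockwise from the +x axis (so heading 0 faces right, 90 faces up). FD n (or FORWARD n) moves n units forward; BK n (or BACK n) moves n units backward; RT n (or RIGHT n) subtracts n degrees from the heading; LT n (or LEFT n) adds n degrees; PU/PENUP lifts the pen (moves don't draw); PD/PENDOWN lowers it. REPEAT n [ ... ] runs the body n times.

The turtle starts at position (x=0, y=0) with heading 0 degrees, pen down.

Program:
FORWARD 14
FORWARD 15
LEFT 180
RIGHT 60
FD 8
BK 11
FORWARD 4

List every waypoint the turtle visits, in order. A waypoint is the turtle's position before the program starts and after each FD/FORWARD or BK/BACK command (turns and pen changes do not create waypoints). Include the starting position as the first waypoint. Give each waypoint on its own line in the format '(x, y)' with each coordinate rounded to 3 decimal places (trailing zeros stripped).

Executing turtle program step by step:
Start: pos=(0,0), heading=0, pen down
FD 14: (0,0) -> (14,0) [heading=0, draw]
FD 15: (14,0) -> (29,0) [heading=0, draw]
LT 180: heading 0 -> 180
RT 60: heading 180 -> 120
FD 8: (29,0) -> (25,6.928) [heading=120, draw]
BK 11: (25,6.928) -> (30.5,-2.598) [heading=120, draw]
FD 4: (30.5,-2.598) -> (28.5,0.866) [heading=120, draw]
Final: pos=(28.5,0.866), heading=120, 5 segment(s) drawn
Waypoints (6 total):
(0, 0)
(14, 0)
(29, 0)
(25, 6.928)
(30.5, -2.598)
(28.5, 0.866)

Answer: (0, 0)
(14, 0)
(29, 0)
(25, 6.928)
(30.5, -2.598)
(28.5, 0.866)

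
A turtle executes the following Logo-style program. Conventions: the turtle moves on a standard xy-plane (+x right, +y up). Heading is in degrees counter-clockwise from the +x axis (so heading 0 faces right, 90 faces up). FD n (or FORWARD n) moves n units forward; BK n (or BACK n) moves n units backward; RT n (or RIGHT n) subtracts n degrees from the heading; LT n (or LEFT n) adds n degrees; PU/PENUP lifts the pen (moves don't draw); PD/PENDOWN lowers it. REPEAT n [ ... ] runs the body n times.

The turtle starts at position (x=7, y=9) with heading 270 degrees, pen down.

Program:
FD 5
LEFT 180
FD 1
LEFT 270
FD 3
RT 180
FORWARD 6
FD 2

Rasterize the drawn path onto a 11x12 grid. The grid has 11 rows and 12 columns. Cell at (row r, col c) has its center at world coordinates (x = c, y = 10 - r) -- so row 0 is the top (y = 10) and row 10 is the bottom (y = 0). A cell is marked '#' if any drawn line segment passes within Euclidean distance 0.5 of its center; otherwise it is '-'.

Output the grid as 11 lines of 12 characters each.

Segment 0: (7,9) -> (7,4)
Segment 1: (7,4) -> (7,5)
Segment 2: (7,5) -> (10,5)
Segment 3: (10,5) -> (4,5)
Segment 4: (4,5) -> (2,5)

Answer: ------------
-------#----
-------#----
-------#----
-------#----
--#########-
-------#----
------------
------------
------------
------------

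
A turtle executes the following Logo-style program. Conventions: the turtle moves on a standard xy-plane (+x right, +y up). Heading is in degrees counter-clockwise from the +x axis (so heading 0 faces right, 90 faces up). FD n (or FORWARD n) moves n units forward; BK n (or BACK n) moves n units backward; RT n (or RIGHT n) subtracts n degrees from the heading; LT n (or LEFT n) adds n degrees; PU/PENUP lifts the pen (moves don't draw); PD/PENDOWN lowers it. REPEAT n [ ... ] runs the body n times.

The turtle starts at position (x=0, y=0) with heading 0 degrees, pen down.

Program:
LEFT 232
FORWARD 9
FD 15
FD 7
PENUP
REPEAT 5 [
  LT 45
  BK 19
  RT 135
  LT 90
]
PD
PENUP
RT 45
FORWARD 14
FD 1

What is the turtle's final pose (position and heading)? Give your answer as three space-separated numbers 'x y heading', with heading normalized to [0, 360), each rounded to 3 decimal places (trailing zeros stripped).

Answer: -45.551 68.036 187

Derivation:
Executing turtle program step by step:
Start: pos=(0,0), heading=0, pen down
LT 232: heading 0 -> 232
FD 9: (0,0) -> (-5.541,-7.092) [heading=232, draw]
FD 15: (-5.541,-7.092) -> (-14.776,-18.912) [heading=232, draw]
FD 7: (-14.776,-18.912) -> (-19.086,-24.428) [heading=232, draw]
PU: pen up
REPEAT 5 [
  -- iteration 1/5 --
  LT 45: heading 232 -> 277
  BK 19: (-19.086,-24.428) -> (-21.401,-5.57) [heading=277, move]
  RT 135: heading 277 -> 142
  LT 90: heading 142 -> 232
  -- iteration 2/5 --
  LT 45: heading 232 -> 277
  BK 19: (-21.401,-5.57) -> (-23.717,13.288) [heading=277, move]
  RT 135: heading 277 -> 142
  LT 90: heading 142 -> 232
  -- iteration 3/5 --
  LT 45: heading 232 -> 277
  BK 19: (-23.717,13.288) -> (-26.032,32.147) [heading=277, move]
  RT 135: heading 277 -> 142
  LT 90: heading 142 -> 232
  -- iteration 4/5 --
  LT 45: heading 232 -> 277
  BK 19: (-26.032,32.147) -> (-28.348,51.005) [heading=277, move]
  RT 135: heading 277 -> 142
  LT 90: heading 142 -> 232
  -- iteration 5/5 --
  LT 45: heading 232 -> 277
  BK 19: (-28.348,51.005) -> (-30.663,69.864) [heading=277, move]
  RT 135: heading 277 -> 142
  LT 90: heading 142 -> 232
]
PD: pen down
PU: pen up
RT 45: heading 232 -> 187
FD 14: (-30.663,69.864) -> (-44.559,68.157) [heading=187, move]
FD 1: (-44.559,68.157) -> (-45.551,68.036) [heading=187, move]
Final: pos=(-45.551,68.036), heading=187, 3 segment(s) drawn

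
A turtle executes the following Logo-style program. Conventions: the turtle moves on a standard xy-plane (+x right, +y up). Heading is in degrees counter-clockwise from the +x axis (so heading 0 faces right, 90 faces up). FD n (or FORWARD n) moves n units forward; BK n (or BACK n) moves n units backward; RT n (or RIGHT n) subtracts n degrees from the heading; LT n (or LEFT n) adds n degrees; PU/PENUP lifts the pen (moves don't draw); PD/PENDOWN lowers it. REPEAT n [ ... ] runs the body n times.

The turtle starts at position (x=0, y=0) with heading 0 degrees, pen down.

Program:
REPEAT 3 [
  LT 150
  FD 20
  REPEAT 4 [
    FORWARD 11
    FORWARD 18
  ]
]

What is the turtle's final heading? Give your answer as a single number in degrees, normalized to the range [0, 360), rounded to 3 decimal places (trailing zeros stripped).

Answer: 90

Derivation:
Executing turtle program step by step:
Start: pos=(0,0), heading=0, pen down
REPEAT 3 [
  -- iteration 1/3 --
  LT 150: heading 0 -> 150
  FD 20: (0,0) -> (-17.321,10) [heading=150, draw]
  REPEAT 4 [
    -- iteration 1/4 --
    FD 11: (-17.321,10) -> (-26.847,15.5) [heading=150, draw]
    FD 18: (-26.847,15.5) -> (-42.435,24.5) [heading=150, draw]
    -- iteration 2/4 --
    FD 11: (-42.435,24.5) -> (-51.962,30) [heading=150, draw]
    FD 18: (-51.962,30) -> (-67.55,39) [heading=150, draw]
    -- iteration 3/4 --
    FD 11: (-67.55,39) -> (-77.076,44.5) [heading=150, draw]
    FD 18: (-77.076,44.5) -> (-92.665,53.5) [heading=150, draw]
    -- iteration 4/4 --
    FD 11: (-92.665,53.5) -> (-102.191,59) [heading=150, draw]
    FD 18: (-102.191,59) -> (-117.779,68) [heading=150, draw]
  ]
  -- iteration 2/3 --
  LT 150: heading 150 -> 300
  FD 20: (-117.779,68) -> (-107.779,50.679) [heading=300, draw]
  REPEAT 4 [
    -- iteration 1/4 --
    FD 11: (-107.779,50.679) -> (-102.279,41.153) [heading=300, draw]
    FD 18: (-102.279,41.153) -> (-93.279,25.565) [heading=300, draw]
    -- iteration 2/4 --
    FD 11: (-93.279,25.565) -> (-87.779,16.038) [heading=300, draw]
    FD 18: (-87.779,16.038) -> (-78.779,0.45) [heading=300, draw]
    -- iteration 3/4 --
    FD 11: (-78.779,0.45) -> (-73.279,-9.076) [heading=300, draw]
    FD 18: (-73.279,-9.076) -> (-64.279,-24.665) [heading=300, draw]
    -- iteration 4/4 --
    FD 11: (-64.279,-24.665) -> (-58.779,-34.191) [heading=300, draw]
    FD 18: (-58.779,-34.191) -> (-49.779,-49.779) [heading=300, draw]
  ]
  -- iteration 3/3 --
  LT 150: heading 300 -> 90
  FD 20: (-49.779,-49.779) -> (-49.779,-29.779) [heading=90, draw]
  REPEAT 4 [
    -- iteration 1/4 --
    FD 11: (-49.779,-29.779) -> (-49.779,-18.779) [heading=90, draw]
    FD 18: (-49.779,-18.779) -> (-49.779,-0.779) [heading=90, draw]
    -- iteration 2/4 --
    FD 11: (-49.779,-0.779) -> (-49.779,10.221) [heading=90, draw]
    FD 18: (-49.779,10.221) -> (-49.779,28.221) [heading=90, draw]
    -- iteration 3/4 --
    FD 11: (-49.779,28.221) -> (-49.779,39.221) [heading=90, draw]
    FD 18: (-49.779,39.221) -> (-49.779,57.221) [heading=90, draw]
    -- iteration 4/4 --
    FD 11: (-49.779,57.221) -> (-49.779,68.221) [heading=90, draw]
    FD 18: (-49.779,68.221) -> (-49.779,86.221) [heading=90, draw]
  ]
]
Final: pos=(-49.779,86.221), heading=90, 27 segment(s) drawn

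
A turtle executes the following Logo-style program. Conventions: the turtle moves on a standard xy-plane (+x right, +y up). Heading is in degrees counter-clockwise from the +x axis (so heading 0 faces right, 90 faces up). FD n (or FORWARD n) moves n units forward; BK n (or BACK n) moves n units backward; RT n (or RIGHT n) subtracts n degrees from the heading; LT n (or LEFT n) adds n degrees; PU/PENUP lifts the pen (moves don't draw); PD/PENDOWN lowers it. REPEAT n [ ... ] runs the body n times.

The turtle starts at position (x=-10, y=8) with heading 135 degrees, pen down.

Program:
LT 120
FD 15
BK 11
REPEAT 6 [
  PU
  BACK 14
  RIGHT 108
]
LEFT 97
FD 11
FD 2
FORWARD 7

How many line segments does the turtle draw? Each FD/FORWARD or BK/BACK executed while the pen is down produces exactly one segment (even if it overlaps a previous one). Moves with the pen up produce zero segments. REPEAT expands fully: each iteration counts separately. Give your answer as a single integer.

Executing turtle program step by step:
Start: pos=(-10,8), heading=135, pen down
LT 120: heading 135 -> 255
FD 15: (-10,8) -> (-13.882,-6.489) [heading=255, draw]
BK 11: (-13.882,-6.489) -> (-11.035,4.136) [heading=255, draw]
REPEAT 6 [
  -- iteration 1/6 --
  PU: pen up
  BK 14: (-11.035,4.136) -> (-7.412,17.659) [heading=255, move]
  RT 108: heading 255 -> 147
  -- iteration 2/6 --
  PU: pen up
  BK 14: (-7.412,17.659) -> (4.33,10.034) [heading=147, move]
  RT 108: heading 147 -> 39
  -- iteration 3/6 --
  PU: pen up
  BK 14: (4.33,10.034) -> (-6.55,1.224) [heading=39, move]
  RT 108: heading 39 -> 291
  -- iteration 4/6 --
  PU: pen up
  BK 14: (-6.55,1.224) -> (-11.568,14.294) [heading=291, move]
  RT 108: heading 291 -> 183
  -- iteration 5/6 --
  PU: pen up
  BK 14: (-11.568,14.294) -> (2.413,15.027) [heading=183, move]
  RT 108: heading 183 -> 75
  -- iteration 6/6 --
  PU: pen up
  BK 14: (2.413,15.027) -> (-1.21,1.504) [heading=75, move]
  RT 108: heading 75 -> 327
]
LT 97: heading 327 -> 64
FD 11: (-1.21,1.504) -> (3.612,11.39) [heading=64, move]
FD 2: (3.612,11.39) -> (4.489,13.188) [heading=64, move]
FD 7: (4.489,13.188) -> (7.557,19.48) [heading=64, move]
Final: pos=(7.557,19.48), heading=64, 2 segment(s) drawn
Segments drawn: 2

Answer: 2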